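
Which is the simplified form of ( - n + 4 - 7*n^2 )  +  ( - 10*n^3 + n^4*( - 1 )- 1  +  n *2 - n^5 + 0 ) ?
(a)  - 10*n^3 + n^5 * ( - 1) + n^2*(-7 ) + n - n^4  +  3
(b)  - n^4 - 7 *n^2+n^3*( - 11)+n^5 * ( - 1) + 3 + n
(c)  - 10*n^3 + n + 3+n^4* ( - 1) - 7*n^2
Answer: a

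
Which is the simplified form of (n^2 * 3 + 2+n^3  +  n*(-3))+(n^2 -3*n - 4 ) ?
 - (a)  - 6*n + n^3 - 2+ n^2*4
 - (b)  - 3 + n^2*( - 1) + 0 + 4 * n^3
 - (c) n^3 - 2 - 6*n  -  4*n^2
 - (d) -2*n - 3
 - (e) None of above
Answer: a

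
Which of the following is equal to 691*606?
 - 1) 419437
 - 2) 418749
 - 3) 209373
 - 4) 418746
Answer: 4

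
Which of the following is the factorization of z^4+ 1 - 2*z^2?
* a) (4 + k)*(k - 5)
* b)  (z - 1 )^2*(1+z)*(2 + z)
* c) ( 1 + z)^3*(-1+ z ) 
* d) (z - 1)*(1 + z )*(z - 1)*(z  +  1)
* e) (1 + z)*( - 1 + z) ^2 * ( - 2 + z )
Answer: d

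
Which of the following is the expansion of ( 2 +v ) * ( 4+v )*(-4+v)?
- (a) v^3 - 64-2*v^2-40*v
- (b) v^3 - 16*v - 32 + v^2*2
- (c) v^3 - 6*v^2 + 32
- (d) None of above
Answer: b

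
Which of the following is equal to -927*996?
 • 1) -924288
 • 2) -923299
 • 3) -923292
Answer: 3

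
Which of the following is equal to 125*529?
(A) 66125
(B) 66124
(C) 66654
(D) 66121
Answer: A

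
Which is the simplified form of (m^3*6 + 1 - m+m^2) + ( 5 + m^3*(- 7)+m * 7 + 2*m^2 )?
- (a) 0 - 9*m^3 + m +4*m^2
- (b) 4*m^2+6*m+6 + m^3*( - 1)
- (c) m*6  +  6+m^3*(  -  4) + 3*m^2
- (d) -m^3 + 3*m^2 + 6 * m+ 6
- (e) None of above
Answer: d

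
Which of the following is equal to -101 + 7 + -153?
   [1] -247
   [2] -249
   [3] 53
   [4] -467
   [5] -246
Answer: 1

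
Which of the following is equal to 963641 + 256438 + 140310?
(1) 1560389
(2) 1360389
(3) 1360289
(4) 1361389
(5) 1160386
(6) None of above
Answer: 2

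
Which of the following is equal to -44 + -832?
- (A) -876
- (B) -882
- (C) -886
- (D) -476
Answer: A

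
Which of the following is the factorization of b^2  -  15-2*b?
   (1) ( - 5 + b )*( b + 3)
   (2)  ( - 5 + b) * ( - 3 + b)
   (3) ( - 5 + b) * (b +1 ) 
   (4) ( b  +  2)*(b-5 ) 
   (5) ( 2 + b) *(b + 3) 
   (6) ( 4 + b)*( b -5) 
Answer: 1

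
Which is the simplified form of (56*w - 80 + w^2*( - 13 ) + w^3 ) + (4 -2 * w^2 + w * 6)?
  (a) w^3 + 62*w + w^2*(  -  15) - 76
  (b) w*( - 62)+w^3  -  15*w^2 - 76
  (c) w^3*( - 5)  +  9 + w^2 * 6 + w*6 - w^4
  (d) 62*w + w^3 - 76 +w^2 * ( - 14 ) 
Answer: a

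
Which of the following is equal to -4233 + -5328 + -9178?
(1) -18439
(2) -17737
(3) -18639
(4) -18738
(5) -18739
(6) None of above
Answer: 5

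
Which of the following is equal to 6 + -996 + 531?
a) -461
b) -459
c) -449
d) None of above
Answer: b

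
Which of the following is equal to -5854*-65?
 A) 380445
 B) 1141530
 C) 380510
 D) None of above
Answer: C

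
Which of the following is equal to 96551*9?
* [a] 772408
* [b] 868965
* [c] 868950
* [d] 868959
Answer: d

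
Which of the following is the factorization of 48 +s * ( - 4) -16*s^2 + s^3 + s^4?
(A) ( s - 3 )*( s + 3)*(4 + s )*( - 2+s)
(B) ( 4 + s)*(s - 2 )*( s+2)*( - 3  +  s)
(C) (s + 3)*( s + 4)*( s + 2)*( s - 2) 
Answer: B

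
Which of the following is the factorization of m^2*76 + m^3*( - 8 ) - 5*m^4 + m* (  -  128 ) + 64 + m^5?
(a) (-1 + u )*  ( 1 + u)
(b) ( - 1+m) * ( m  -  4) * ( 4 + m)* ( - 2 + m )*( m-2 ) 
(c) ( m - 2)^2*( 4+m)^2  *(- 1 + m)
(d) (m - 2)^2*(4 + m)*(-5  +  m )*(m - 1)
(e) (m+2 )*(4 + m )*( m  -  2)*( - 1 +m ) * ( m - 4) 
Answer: b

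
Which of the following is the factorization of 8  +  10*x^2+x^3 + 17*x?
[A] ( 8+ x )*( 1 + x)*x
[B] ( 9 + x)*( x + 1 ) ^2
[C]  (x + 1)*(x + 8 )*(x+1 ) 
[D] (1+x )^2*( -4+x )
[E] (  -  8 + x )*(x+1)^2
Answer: C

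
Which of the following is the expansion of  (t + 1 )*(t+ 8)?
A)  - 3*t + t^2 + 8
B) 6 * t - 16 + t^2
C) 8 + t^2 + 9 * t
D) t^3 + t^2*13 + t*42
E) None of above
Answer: C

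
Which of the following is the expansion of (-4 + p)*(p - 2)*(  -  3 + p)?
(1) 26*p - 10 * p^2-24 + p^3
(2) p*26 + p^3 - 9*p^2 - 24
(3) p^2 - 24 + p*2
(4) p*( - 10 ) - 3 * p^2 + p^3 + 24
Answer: 2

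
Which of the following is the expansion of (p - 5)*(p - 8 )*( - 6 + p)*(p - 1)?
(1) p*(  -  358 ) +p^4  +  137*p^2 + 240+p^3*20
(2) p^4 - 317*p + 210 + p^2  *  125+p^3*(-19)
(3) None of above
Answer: 3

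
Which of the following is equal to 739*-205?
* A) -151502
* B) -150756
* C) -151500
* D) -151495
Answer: D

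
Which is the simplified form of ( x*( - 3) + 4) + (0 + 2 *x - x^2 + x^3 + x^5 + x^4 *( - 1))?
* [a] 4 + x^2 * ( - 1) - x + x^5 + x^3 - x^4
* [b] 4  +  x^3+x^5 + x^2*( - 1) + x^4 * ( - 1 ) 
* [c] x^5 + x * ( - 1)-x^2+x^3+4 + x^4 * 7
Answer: a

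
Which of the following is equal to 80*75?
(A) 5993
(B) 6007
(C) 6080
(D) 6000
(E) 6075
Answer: D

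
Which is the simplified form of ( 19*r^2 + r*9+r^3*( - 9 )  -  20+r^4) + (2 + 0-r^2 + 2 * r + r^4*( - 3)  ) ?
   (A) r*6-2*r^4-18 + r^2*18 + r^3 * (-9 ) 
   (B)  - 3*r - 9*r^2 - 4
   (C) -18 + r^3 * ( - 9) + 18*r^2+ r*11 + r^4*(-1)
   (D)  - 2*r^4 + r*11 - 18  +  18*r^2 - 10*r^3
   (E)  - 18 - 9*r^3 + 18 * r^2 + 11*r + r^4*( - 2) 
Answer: E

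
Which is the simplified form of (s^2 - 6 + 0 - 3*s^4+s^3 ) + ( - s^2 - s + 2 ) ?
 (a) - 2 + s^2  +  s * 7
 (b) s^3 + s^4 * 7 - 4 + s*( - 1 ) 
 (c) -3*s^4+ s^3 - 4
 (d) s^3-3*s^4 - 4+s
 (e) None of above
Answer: e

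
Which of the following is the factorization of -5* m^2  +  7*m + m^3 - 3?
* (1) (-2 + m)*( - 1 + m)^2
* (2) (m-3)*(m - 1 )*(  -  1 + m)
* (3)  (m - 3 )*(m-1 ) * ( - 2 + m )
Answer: 2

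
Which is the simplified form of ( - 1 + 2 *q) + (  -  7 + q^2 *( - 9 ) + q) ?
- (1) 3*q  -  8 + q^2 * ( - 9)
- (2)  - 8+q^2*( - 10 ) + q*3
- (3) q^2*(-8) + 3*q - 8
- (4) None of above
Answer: 1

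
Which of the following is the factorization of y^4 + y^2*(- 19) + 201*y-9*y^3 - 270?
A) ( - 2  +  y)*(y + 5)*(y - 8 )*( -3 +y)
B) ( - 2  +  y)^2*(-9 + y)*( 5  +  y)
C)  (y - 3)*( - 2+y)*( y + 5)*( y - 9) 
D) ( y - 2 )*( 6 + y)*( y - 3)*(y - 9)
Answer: C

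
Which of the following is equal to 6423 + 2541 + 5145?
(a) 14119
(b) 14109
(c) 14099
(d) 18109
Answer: b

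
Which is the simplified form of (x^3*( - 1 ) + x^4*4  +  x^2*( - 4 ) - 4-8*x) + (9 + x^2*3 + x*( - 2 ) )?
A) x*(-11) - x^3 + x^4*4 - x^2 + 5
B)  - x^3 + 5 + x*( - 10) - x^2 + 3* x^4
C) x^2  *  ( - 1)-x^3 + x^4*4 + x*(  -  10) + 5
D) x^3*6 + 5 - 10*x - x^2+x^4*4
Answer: C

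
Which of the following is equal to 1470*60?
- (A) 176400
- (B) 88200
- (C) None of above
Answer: B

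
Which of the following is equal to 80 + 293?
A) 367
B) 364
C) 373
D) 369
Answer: C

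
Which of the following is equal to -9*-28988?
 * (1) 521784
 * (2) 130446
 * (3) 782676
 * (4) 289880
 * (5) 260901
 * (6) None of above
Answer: 6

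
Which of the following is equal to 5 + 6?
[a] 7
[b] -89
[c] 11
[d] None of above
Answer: c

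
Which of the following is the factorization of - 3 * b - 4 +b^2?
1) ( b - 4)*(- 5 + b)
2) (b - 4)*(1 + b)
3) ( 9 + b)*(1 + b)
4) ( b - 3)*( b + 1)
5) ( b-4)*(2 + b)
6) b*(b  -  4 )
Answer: 2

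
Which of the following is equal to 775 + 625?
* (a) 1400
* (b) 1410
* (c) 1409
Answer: a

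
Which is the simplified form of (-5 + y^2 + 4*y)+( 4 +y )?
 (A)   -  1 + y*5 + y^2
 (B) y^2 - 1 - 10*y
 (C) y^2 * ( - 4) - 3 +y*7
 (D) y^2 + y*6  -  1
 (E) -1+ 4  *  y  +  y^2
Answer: A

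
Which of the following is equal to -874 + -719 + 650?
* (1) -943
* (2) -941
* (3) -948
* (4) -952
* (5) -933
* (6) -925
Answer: 1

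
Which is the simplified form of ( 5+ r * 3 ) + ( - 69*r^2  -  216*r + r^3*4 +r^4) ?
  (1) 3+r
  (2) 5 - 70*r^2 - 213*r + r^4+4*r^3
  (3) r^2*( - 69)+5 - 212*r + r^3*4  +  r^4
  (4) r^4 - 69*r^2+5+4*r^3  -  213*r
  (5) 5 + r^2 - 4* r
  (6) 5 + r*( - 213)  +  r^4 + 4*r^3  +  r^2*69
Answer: 4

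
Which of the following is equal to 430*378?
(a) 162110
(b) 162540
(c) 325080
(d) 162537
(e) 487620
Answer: b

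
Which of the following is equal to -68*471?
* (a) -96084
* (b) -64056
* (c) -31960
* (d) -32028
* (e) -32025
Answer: d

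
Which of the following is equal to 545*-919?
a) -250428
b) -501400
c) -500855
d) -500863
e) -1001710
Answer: c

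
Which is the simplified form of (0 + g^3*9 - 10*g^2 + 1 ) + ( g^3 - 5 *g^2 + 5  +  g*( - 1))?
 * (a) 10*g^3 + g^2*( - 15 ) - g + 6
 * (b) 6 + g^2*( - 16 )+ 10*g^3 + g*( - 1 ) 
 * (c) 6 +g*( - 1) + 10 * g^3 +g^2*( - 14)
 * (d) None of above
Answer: a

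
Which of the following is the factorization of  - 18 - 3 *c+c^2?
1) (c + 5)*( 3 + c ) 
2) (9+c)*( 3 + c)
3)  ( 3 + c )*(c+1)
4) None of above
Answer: 4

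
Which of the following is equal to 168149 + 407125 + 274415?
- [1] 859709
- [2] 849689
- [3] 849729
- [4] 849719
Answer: 2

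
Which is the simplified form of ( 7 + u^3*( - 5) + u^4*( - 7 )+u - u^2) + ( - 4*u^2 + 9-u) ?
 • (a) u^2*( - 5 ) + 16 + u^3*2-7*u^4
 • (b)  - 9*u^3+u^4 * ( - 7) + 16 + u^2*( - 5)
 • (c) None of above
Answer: c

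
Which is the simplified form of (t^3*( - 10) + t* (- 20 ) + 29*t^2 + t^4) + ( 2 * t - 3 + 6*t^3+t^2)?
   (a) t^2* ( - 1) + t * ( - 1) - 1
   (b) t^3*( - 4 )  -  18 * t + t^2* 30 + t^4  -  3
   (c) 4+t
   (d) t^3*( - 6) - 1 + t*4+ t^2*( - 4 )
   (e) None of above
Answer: b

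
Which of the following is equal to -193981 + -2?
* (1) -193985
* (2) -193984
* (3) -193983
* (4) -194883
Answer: 3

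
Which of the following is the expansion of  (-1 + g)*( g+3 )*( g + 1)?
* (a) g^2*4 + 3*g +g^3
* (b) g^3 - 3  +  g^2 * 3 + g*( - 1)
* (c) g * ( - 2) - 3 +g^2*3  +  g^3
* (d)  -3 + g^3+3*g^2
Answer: b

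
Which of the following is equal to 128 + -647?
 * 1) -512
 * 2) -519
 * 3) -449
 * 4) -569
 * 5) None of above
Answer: 2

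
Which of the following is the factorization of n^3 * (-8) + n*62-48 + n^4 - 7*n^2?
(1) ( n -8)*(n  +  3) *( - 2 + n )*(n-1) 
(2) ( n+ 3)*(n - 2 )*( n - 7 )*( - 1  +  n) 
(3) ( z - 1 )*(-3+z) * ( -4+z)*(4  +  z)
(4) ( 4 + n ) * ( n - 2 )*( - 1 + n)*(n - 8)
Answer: 1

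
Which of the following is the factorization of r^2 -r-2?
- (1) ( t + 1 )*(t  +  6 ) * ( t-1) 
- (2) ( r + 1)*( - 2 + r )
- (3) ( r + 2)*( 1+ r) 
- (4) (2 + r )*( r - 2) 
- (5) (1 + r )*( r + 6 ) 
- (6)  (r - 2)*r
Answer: 2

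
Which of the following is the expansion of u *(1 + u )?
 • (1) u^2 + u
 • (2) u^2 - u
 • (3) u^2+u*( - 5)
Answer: 1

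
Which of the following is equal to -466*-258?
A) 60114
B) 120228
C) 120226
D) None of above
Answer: B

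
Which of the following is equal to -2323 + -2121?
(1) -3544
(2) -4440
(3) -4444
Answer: 3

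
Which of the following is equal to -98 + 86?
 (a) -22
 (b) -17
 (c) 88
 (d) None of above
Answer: d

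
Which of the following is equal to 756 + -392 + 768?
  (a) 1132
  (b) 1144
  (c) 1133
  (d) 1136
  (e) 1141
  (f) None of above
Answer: a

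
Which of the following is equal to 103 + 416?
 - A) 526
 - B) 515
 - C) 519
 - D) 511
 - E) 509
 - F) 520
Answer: C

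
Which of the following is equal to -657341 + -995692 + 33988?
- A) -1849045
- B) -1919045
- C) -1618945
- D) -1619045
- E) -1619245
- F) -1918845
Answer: D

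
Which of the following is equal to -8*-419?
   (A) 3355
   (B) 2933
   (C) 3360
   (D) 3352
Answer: D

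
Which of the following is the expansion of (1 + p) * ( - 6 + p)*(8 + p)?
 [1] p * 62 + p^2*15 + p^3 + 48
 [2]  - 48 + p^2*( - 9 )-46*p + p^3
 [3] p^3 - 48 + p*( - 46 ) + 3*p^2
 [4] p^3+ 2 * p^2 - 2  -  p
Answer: 3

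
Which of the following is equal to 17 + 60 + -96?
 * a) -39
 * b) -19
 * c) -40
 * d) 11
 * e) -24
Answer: b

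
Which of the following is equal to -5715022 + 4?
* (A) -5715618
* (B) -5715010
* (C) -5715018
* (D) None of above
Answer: C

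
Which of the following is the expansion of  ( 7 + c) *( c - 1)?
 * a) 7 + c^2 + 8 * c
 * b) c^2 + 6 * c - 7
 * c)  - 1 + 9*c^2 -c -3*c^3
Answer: b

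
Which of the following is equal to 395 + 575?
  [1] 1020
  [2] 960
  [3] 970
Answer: 3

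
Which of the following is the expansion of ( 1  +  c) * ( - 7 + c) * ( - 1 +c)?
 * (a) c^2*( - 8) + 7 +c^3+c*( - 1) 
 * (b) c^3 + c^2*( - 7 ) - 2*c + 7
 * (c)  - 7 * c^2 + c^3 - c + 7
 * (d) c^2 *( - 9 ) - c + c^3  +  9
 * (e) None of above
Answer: c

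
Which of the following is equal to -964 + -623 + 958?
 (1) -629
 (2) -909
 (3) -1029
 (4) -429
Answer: 1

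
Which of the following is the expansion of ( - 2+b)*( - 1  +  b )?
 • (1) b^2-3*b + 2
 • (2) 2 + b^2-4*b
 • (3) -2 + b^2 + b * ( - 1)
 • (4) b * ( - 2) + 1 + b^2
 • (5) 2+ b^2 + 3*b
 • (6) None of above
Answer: 1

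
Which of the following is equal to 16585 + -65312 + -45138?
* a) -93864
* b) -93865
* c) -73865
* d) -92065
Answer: b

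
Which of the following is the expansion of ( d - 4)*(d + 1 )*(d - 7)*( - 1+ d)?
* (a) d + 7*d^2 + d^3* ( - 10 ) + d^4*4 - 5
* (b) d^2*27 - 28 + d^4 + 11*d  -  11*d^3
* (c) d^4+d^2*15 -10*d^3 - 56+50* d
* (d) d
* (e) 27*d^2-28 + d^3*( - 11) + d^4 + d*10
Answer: b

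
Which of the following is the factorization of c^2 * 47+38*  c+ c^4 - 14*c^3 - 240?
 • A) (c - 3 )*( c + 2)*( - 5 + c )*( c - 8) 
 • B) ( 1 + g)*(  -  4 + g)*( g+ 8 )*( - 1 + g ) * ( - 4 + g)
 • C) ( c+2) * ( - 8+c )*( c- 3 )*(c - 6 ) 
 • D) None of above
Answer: A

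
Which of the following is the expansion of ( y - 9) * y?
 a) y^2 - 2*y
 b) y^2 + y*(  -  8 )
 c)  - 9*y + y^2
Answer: c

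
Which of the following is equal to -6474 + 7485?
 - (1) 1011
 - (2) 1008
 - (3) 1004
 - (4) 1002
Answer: 1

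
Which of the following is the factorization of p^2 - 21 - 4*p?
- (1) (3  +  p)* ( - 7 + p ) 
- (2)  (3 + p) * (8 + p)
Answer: 1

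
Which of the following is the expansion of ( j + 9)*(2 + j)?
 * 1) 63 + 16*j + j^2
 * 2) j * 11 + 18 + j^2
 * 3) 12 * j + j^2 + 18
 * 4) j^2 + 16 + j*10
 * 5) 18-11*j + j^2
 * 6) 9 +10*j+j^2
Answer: 2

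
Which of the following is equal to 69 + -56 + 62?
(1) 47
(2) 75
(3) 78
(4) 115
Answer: 2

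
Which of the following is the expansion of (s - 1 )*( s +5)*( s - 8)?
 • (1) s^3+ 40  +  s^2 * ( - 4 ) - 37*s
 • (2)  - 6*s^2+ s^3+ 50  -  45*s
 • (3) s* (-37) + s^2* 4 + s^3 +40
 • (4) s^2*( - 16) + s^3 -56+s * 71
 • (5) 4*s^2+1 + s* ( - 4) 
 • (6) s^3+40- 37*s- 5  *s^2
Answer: 1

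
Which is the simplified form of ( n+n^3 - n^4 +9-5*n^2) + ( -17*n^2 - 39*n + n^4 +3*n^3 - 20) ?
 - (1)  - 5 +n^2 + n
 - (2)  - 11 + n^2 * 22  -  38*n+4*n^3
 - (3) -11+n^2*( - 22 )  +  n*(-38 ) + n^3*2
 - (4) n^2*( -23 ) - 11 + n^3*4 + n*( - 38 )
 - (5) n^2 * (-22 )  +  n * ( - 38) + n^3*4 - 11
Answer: 5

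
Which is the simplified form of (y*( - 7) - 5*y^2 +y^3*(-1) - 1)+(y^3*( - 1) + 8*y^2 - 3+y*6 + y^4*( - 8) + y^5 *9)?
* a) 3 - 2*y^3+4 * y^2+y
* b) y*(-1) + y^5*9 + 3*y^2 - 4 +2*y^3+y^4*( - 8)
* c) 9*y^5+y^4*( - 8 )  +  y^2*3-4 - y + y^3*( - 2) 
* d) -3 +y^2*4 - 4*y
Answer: c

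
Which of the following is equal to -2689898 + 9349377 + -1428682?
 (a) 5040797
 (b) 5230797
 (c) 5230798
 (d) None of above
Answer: b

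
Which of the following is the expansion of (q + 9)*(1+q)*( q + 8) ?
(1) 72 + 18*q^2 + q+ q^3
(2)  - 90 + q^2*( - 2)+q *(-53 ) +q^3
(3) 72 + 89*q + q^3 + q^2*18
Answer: 3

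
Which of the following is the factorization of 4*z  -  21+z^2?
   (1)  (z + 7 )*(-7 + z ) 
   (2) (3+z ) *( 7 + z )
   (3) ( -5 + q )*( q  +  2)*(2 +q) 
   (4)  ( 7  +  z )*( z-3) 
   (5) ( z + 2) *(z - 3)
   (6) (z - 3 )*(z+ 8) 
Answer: 4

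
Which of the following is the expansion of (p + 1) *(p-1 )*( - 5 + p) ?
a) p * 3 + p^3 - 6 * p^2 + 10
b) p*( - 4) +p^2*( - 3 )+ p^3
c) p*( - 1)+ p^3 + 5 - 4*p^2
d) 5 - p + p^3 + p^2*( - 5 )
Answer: d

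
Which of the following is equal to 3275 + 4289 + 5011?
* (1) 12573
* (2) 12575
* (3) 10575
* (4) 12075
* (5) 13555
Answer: 2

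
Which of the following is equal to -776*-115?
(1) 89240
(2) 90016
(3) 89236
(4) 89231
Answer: 1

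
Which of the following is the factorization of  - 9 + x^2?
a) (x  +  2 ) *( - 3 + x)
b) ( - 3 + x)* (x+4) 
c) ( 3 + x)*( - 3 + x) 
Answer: c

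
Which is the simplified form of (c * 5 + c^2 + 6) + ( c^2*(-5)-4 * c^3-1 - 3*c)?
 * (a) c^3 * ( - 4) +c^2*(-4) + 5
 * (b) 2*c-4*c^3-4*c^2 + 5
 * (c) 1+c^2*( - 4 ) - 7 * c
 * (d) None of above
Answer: b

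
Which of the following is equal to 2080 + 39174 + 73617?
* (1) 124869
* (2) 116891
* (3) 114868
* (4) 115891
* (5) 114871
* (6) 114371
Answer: 5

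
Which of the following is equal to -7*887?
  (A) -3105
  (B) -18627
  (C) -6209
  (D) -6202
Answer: C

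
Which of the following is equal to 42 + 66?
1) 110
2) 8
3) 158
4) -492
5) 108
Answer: 5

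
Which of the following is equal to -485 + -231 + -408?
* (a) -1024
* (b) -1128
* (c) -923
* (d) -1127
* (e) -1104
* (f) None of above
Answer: f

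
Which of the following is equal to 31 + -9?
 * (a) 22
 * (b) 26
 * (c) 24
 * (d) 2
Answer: a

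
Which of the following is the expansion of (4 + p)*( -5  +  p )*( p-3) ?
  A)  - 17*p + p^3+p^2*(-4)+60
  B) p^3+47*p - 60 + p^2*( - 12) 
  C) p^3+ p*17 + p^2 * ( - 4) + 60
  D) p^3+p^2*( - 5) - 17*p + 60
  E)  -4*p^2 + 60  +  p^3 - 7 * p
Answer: A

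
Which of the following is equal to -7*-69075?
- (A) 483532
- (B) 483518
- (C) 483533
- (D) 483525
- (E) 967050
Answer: D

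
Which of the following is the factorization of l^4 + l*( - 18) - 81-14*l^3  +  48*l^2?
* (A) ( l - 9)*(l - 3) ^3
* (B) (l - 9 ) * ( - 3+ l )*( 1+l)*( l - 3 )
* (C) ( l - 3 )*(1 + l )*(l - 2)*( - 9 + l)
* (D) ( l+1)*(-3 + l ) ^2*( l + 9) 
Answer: B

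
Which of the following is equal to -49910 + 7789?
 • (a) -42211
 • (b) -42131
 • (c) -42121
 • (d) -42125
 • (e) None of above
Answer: c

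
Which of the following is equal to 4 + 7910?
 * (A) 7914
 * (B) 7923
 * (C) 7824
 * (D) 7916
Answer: A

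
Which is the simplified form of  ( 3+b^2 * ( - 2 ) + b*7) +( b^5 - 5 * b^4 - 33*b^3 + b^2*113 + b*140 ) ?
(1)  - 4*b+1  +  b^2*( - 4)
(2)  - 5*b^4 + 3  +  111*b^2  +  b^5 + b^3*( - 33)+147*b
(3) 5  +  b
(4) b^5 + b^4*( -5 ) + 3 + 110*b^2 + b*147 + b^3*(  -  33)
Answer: 2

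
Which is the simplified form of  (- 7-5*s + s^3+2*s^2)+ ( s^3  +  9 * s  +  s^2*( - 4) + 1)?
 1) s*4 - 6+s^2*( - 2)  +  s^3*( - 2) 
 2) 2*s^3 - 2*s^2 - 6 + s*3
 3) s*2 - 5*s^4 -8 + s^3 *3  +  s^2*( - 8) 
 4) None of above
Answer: 4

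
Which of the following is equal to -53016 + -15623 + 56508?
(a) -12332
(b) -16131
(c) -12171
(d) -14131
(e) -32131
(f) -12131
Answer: f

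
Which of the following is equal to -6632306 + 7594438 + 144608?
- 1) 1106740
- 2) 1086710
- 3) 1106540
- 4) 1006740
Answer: 1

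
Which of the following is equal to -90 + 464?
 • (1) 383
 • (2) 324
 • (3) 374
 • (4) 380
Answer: 3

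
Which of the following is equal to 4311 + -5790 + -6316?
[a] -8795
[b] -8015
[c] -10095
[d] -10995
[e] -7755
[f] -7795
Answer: f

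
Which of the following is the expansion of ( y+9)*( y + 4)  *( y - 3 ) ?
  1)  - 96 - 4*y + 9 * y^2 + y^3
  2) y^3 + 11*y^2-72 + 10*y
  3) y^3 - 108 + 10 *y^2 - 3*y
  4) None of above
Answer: 3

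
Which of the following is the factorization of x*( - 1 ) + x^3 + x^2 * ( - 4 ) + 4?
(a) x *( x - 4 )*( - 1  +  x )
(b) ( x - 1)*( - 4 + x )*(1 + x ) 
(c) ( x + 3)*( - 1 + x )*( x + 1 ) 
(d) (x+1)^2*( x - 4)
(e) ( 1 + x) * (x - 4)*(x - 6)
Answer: b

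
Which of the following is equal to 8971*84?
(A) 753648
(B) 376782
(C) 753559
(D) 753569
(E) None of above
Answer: E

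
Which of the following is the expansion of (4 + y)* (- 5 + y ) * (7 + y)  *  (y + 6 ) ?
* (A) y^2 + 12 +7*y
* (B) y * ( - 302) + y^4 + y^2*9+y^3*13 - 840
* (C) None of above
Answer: C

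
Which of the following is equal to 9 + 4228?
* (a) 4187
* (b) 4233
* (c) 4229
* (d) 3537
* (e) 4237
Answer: e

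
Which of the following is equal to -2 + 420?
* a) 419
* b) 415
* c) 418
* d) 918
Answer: c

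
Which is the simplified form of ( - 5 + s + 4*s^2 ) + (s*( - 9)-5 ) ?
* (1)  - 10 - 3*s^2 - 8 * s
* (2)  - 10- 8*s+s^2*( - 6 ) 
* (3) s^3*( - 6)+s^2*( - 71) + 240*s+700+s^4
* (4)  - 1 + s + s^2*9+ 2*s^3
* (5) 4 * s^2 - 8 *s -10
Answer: 5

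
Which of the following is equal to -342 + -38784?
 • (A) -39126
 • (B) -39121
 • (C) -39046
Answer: A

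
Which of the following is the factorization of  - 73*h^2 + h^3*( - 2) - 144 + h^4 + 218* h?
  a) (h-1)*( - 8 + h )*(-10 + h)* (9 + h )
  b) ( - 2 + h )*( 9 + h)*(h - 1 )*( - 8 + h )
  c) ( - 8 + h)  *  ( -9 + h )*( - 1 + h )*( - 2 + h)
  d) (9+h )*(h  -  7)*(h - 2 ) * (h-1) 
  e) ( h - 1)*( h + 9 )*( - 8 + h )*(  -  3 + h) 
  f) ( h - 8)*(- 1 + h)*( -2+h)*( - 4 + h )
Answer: b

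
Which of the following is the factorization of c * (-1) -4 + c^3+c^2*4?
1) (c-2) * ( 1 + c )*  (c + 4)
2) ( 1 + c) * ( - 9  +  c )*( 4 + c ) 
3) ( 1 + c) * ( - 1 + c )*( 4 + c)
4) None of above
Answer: 3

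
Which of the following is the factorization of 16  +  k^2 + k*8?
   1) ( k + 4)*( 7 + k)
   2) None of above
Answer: 2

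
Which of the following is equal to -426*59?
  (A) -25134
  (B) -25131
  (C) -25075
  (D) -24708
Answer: A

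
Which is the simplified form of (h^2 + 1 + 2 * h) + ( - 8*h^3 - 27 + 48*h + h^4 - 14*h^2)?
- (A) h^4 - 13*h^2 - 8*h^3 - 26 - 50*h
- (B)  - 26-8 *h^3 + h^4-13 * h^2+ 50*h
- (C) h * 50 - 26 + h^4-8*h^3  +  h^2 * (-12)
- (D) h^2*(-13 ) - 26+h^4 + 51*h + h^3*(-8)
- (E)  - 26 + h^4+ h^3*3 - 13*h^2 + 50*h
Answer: B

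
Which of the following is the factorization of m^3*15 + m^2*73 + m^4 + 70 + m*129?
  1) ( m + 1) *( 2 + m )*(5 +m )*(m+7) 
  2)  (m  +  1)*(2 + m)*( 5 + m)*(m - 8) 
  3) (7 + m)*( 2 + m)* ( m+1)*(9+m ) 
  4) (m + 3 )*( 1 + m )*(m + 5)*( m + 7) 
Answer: 1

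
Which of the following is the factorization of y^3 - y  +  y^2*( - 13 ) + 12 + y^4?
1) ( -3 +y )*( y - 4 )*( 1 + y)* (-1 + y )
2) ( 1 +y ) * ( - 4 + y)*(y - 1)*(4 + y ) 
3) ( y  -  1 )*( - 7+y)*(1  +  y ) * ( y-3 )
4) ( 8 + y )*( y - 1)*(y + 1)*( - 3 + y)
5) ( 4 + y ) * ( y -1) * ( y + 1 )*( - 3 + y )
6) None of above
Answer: 5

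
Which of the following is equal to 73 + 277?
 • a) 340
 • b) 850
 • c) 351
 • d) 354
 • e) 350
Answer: e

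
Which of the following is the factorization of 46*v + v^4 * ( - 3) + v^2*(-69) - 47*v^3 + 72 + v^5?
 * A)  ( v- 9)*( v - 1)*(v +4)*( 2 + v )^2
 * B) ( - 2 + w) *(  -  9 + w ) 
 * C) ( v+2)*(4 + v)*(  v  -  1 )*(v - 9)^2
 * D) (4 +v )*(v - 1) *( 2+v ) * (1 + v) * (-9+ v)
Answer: D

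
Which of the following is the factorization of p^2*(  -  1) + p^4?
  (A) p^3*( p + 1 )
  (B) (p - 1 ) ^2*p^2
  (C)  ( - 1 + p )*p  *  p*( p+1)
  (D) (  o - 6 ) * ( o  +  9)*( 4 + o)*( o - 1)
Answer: C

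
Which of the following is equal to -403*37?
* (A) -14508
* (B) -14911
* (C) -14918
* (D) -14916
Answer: B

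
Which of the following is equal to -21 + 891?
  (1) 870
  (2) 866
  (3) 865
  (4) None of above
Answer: 1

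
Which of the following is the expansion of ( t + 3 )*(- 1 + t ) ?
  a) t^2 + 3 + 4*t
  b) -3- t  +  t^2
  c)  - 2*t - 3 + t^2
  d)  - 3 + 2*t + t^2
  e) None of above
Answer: d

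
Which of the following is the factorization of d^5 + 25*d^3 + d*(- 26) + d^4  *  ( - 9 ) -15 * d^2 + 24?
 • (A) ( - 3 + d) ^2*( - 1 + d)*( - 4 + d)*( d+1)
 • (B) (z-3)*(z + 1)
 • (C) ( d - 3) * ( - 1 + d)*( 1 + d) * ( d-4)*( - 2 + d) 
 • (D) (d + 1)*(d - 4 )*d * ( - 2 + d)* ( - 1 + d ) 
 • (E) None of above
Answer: C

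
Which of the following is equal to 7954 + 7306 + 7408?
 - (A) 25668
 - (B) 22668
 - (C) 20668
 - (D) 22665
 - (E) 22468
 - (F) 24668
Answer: B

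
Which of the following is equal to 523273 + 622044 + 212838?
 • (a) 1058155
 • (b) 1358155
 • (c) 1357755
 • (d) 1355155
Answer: b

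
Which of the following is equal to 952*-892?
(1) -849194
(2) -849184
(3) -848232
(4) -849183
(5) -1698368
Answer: 2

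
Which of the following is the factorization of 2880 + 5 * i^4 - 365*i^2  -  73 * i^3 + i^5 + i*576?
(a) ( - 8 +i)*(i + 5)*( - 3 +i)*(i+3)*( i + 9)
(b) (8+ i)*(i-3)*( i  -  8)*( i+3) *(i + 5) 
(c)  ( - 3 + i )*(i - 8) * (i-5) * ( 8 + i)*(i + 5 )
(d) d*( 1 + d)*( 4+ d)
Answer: b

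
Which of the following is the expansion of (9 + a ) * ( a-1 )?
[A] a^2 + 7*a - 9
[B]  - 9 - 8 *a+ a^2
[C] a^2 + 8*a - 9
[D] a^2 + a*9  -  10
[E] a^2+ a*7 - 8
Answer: C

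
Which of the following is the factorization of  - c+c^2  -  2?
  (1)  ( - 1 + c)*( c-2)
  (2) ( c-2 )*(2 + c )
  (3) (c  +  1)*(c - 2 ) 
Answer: 3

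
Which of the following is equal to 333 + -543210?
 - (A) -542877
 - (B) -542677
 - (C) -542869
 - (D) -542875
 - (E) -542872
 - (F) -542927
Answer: A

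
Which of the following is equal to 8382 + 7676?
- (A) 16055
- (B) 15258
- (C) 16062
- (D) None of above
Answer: D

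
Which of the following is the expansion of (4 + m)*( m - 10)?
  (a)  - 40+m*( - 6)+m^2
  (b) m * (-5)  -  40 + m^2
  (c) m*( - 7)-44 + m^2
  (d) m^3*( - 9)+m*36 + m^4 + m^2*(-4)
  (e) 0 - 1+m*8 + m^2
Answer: a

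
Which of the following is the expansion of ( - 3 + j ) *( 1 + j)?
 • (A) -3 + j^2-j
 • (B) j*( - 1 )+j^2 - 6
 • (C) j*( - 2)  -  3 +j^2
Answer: C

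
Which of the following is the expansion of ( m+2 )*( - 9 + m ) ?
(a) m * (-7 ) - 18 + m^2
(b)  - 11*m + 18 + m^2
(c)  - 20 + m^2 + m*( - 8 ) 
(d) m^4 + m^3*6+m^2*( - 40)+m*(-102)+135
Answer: a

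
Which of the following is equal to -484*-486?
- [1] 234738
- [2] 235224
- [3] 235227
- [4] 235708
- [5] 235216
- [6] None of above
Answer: 2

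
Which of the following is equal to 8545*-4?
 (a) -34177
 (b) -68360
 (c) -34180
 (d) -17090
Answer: c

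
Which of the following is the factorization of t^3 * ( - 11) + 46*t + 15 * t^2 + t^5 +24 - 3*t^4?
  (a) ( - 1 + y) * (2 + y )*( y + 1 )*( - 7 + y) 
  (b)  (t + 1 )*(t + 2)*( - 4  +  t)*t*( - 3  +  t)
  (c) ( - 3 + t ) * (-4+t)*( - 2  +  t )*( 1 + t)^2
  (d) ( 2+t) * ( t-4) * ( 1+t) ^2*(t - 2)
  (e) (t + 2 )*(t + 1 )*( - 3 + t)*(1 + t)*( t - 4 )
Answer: e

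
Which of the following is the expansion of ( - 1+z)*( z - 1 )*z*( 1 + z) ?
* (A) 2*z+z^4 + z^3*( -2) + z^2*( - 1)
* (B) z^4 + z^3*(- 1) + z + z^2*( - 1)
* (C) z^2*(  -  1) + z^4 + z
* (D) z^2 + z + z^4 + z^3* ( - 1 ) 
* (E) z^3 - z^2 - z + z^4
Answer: B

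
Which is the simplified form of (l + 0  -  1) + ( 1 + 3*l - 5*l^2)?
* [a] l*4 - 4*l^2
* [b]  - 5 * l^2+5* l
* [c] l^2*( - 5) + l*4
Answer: c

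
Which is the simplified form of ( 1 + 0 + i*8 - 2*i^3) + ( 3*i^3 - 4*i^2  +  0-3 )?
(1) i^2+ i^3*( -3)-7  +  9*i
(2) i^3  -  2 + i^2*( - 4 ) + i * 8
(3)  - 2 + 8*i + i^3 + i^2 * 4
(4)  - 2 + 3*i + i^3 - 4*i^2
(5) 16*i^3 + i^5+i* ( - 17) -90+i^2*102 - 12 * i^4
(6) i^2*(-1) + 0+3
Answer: 2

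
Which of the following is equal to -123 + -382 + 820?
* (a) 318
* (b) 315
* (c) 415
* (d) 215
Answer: b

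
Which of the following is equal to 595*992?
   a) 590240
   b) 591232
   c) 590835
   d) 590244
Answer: a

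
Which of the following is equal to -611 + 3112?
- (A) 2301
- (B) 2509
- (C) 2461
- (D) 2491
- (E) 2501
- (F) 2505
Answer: E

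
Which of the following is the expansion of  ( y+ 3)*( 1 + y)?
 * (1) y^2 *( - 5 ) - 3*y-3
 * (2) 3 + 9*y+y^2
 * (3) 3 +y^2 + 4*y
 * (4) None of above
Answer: 3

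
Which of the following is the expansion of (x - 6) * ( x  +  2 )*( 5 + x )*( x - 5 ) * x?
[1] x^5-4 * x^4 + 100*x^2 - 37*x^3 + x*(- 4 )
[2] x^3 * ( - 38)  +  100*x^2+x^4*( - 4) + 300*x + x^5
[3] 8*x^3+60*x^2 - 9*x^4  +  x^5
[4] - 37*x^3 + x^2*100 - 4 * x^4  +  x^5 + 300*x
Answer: 4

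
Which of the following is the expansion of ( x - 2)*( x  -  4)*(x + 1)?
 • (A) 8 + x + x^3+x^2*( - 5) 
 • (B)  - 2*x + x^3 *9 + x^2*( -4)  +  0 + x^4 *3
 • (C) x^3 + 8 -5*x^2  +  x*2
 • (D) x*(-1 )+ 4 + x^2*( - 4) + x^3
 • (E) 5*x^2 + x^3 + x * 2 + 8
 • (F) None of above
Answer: C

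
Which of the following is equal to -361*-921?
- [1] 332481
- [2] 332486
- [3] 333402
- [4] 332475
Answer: 1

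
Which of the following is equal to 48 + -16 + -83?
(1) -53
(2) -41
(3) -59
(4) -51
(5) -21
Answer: 4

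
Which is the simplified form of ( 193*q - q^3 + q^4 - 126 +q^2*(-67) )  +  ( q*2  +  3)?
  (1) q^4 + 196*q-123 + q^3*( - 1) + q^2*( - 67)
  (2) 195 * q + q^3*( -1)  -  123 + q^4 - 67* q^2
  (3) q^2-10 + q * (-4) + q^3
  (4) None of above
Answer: 2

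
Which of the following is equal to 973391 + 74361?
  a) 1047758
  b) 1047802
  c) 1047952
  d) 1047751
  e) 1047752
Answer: e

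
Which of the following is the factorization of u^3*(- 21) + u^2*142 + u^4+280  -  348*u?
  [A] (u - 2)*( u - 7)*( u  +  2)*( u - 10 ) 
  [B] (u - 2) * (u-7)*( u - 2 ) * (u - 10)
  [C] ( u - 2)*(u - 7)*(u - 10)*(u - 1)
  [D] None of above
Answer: B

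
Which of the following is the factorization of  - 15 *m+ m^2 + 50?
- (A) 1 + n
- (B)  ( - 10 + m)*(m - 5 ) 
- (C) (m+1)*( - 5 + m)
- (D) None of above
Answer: B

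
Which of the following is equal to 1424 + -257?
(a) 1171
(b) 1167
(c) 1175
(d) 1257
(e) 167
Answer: b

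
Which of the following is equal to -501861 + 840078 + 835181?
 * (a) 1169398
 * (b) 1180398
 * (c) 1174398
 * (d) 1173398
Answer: d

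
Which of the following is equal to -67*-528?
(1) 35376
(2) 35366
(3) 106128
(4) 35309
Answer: 1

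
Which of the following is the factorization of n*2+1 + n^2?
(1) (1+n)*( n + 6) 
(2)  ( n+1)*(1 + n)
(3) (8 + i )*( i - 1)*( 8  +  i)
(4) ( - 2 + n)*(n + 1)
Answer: 2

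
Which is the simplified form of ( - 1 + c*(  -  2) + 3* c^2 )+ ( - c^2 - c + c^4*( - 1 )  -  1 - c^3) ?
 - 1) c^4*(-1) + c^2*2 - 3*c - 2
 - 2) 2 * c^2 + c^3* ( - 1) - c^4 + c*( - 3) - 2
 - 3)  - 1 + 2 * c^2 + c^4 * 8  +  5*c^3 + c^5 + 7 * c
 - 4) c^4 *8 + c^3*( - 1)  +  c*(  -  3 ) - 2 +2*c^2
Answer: 2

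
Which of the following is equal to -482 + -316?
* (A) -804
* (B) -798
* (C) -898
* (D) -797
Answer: B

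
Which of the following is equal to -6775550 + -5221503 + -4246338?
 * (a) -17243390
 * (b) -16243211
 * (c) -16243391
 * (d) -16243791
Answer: c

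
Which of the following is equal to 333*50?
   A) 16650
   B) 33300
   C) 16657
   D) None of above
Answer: A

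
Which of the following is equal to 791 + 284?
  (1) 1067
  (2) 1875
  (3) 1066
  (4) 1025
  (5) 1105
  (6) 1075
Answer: 6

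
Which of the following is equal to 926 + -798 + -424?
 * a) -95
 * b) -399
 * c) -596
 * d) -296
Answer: d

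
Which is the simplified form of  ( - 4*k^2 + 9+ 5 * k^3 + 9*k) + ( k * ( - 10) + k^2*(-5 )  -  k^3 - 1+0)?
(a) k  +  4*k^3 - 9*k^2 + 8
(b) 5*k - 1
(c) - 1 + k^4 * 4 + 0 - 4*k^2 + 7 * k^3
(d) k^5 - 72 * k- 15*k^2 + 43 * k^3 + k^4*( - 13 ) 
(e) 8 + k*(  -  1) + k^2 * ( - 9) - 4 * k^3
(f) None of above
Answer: f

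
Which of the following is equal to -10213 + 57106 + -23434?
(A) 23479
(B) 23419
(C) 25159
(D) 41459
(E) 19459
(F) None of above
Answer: F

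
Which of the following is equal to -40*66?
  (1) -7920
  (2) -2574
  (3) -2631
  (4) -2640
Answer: 4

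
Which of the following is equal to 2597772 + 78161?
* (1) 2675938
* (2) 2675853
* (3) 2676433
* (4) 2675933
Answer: 4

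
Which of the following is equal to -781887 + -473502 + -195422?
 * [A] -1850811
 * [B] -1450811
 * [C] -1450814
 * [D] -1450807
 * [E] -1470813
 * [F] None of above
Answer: B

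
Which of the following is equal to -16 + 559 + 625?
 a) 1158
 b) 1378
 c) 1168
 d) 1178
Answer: c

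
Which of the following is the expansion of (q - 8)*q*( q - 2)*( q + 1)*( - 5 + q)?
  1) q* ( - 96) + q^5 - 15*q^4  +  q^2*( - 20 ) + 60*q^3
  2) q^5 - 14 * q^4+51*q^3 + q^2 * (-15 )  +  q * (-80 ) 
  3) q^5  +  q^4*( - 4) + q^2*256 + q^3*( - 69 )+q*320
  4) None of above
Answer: 4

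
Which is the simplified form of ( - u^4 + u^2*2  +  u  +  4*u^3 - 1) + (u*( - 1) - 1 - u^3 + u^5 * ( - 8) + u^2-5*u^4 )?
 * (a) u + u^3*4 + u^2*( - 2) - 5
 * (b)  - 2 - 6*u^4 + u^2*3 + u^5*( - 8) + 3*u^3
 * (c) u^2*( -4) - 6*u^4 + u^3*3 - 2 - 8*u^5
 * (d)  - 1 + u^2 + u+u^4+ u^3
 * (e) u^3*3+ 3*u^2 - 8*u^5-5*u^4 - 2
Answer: b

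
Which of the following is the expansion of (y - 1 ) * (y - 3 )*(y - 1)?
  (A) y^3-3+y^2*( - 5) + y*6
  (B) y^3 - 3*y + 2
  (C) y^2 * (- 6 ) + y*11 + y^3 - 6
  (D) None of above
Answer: D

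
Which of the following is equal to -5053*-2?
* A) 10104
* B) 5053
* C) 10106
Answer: C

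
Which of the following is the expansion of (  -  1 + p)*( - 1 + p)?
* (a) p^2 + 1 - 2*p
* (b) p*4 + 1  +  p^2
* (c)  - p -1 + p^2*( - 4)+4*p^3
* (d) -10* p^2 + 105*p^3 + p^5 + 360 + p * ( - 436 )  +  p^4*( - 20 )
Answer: a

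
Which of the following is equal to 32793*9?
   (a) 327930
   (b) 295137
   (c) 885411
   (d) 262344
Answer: b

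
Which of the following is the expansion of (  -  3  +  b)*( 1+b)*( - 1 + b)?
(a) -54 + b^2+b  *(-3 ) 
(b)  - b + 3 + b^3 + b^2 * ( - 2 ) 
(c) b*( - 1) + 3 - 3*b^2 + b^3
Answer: c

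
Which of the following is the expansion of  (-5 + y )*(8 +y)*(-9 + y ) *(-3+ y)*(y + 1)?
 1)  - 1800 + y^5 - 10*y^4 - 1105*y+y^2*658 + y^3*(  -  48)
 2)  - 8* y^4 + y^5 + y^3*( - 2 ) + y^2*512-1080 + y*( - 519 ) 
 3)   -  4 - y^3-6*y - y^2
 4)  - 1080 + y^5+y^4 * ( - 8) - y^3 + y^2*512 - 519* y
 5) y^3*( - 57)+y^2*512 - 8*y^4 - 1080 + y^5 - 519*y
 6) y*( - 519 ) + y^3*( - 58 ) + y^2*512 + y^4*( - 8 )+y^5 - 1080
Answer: 6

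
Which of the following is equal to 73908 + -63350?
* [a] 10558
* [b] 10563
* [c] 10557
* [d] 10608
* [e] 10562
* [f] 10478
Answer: a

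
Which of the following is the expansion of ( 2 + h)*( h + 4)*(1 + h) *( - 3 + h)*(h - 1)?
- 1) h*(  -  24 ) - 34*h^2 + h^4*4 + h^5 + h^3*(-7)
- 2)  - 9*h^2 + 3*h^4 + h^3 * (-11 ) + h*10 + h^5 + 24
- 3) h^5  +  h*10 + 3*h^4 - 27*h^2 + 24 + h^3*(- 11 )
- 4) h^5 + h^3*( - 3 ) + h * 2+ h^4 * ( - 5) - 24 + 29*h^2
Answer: 3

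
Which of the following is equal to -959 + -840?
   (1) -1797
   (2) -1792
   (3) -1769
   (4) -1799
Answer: 4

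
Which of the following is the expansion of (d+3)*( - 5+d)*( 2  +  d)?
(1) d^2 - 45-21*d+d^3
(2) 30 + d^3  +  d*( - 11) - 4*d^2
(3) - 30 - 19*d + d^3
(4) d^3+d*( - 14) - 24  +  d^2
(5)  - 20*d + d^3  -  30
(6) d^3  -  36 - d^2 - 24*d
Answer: 3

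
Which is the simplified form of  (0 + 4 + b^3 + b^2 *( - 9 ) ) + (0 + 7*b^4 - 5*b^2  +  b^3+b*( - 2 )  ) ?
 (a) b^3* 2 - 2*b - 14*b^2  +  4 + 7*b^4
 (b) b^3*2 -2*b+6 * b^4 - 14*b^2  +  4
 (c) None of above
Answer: a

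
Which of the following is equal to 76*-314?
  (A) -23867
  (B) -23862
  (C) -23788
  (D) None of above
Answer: D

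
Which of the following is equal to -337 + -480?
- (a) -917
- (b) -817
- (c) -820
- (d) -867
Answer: b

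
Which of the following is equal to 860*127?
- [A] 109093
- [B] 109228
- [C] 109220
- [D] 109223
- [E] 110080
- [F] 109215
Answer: C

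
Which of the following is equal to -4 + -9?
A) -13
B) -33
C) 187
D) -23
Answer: A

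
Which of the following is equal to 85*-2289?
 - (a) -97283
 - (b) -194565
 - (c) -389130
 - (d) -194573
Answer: b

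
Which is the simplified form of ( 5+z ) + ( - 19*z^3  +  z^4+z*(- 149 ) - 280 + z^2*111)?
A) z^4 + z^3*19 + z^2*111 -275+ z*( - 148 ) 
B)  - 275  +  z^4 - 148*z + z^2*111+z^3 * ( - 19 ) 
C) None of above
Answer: B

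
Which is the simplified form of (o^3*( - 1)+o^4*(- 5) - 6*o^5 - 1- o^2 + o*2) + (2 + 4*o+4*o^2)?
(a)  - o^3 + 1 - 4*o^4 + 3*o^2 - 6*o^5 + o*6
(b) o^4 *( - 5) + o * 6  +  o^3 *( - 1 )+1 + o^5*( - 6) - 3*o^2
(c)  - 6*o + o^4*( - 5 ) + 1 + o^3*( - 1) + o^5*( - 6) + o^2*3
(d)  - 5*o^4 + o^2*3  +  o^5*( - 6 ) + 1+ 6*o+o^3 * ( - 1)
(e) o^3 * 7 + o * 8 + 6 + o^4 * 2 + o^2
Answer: d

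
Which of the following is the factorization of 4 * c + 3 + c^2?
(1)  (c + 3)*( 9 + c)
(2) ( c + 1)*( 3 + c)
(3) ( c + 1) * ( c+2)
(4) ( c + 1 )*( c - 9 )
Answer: 2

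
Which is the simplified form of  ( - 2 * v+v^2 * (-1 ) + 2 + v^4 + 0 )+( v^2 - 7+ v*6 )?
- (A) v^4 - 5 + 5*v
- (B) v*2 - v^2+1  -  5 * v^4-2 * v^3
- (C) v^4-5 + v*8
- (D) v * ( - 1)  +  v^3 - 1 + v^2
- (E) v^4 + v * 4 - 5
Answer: E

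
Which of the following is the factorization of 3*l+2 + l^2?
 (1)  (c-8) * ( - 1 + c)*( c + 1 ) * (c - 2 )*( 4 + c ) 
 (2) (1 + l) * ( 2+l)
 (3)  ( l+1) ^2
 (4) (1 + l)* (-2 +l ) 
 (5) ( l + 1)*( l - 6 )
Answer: 2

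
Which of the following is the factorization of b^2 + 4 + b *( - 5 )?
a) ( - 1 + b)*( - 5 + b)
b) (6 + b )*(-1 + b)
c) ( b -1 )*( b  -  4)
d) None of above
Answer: c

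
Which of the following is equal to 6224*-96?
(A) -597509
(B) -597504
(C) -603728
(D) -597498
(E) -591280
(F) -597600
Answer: B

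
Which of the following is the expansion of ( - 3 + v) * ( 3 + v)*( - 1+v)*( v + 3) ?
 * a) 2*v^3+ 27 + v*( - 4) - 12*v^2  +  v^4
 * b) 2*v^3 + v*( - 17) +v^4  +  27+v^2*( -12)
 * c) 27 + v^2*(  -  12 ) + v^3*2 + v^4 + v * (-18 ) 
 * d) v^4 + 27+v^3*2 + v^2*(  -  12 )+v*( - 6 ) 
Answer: c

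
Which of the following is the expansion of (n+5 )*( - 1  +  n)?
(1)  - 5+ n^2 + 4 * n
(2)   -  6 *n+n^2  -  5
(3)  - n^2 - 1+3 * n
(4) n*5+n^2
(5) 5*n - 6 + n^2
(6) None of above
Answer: 1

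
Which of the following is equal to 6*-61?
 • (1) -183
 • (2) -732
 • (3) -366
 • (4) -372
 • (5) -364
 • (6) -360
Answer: 3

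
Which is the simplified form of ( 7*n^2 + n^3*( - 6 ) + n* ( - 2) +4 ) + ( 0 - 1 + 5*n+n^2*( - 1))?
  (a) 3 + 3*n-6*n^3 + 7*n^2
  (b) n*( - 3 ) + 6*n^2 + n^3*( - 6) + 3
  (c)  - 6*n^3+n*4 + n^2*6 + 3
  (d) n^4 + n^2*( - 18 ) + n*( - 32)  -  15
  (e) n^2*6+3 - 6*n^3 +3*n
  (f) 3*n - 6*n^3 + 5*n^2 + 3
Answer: e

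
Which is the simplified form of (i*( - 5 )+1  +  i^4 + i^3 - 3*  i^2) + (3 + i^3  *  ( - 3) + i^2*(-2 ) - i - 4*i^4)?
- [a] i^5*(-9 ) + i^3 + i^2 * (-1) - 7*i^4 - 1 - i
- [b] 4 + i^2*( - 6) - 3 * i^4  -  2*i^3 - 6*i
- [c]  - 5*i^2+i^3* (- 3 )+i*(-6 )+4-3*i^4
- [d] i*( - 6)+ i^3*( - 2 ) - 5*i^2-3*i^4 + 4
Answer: d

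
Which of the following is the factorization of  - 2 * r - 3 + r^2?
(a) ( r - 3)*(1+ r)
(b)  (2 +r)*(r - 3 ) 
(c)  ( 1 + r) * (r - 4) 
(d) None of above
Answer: a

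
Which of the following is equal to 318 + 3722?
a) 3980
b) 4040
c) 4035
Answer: b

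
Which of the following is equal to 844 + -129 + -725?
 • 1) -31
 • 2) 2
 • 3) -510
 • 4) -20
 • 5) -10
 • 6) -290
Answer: 5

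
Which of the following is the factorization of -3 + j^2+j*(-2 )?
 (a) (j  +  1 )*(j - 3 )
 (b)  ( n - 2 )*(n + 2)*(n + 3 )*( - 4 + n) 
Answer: a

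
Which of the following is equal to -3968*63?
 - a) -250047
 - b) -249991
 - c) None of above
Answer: c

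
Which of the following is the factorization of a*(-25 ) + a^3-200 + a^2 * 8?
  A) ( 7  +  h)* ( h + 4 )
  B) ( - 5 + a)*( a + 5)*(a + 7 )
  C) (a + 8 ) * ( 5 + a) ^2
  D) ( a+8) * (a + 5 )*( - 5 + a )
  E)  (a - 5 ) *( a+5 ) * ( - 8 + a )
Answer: D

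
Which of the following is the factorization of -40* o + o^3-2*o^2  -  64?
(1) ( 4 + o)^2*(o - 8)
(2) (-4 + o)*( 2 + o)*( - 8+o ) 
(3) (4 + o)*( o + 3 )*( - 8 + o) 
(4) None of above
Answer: 4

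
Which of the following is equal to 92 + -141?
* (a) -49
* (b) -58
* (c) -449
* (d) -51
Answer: a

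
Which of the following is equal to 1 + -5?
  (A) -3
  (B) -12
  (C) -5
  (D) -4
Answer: D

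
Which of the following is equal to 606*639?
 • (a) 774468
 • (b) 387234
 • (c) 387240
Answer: b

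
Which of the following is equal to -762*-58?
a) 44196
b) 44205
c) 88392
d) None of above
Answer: a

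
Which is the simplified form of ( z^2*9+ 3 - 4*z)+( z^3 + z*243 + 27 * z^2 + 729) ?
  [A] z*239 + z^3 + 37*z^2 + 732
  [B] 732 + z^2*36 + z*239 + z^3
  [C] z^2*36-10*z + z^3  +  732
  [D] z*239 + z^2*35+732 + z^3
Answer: B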